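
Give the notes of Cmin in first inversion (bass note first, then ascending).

Eb  G  C

Cmin = C–Eb–G; first inversion → third (Eb) lowest.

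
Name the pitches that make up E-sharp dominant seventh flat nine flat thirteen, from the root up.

E# – G## – B# – D# – F# – C#

E-sharp dominant seventh flat nine flat thirteen: dominant seventh flat nine flat thirteen on E#.
root → E#
3rd (major 3rd) → G##
5th (perfect 5th) → B#
7th (minor 7th) → D#
9th (minor 9th) → F#
13th (minor 13th) → C#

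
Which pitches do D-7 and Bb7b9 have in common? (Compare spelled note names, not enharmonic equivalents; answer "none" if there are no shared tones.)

D-7 = D, F, A, C.
Bb7b9 = Bb, D, F, Ab, Cb.
Shared: D, F.

D  F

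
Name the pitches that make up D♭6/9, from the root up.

Db  F  Ab  Bb  Eb

Root Db, quality six-nine:
Db — root
F — major 3rd
Ab — perfect 5th
Bb — major 6th
Eb — major 9th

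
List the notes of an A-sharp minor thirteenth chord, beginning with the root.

A#, C#, E#, G#, B#, D#, F##

Root A#, quality minor thirteenth:
- root: A#
- minor 3rd: C#
- perfect 5th: E#
- minor 7th: G#
- major 9th: B#
- perfect 11th: D#
- major 13th: F##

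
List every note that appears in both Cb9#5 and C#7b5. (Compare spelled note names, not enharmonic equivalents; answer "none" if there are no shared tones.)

G

Cb9#5 = Cb, Eb, G, Bbb, Db.
C#7b5 = C#, E#, G, B.
Shared: G.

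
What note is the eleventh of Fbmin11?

B𝄫

Root of Fbmin11 = F♭. The 11th is a perfect 11th: F♭ up a perfect 11th → B𝄫.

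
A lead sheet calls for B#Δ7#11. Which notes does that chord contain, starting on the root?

B# D## F## A## E##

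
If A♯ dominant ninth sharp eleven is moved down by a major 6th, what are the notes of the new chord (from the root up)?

A major 6th down from A♯ is C♯, so the new chord is C♯ dominant ninth sharp eleven.
Root: C♯
Major 3rd (3rd): E♯
Perfect 5th (5th): G♯
Minor 7th (7th): B
Major 9th (9th): D♯
Augmented 11th (11th): F𝄪

C♯, E♯, G♯, B, D♯, F𝄪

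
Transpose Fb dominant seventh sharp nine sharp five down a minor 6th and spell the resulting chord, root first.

A minor 6th down from Fb is Ab, so the new chord is Ab dominant seventh sharp nine sharp five.
- root: Ab
- major 3rd: C
- augmented 5th: E
- minor 7th: Gb
- augmented 9th: B

Ab, C, E, Gb, B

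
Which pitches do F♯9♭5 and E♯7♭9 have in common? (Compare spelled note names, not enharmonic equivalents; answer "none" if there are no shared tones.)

F#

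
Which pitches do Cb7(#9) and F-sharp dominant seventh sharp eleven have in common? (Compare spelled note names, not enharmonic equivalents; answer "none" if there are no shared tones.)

none

Cb7(#9): Cb Eb Gb Bbb D
F-sharp dominant seventh sharp eleven: F# A# C# E B#
Common to both → none.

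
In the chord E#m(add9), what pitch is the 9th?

E#m(add9) is built on E♯; its 9th is a major 9th above the root.
A second above E uses the letter F, and the major 9th above E♯ is F𝄪.

F𝄪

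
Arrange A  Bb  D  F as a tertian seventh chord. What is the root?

Arranged so that each adjacent pair is a third by letter name: Bb – D – F – A.
The bottom of that stack, Bb, is the root (this is Bb major seventh).

Bb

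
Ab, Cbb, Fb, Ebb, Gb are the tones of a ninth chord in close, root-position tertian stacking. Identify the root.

Stacking in thirds gives Fb – Ab – Cbb – Ebb – Gb, so Fb is the root — Fb dominant ninth flat five.

Fb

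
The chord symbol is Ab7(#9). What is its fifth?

Root of Ab7(#9) = A♭. The 5th is a perfect 5th: A♭ up a perfect 5th → E♭.

E♭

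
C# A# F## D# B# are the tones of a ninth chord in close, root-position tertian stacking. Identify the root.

B#

Stacking in thirds gives B# – D# – F## – A# – C#, so B# is the root — B# minor seventh flat nine.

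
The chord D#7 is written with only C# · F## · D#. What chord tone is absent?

The full D#7 chord is D#, F##, A#, C#.
Comparing with the voicing, the perfect 5th (5th) — A# — is absent.

A#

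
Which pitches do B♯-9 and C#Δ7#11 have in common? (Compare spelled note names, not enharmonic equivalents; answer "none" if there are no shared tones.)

B♯-9 = B#, D#, F##, A#, C##.
C#Δ7#11 = C#, E#, G#, B#, F##.
Shared: B#, F##.

B#  F##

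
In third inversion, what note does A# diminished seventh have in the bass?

G

A# diminished seventh = A#–C#–E–G. Third inversion → seventh in the bass = G.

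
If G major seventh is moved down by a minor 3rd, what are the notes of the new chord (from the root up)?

A minor 3rd down from G is E, so the new chord is E major seventh.
E — root
G♯ — major 3rd
B — perfect 5th
D♯ — major 7th

E  G♯  B  D♯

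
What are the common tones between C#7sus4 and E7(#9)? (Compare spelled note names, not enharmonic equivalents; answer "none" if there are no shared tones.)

C#7sus4 = C#, F#, G#, B.
E7(#9) = E, G#, B, D, F##.
Shared: G#, B.

G# B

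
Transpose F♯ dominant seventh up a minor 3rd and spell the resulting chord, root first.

A, C-sharp, E, G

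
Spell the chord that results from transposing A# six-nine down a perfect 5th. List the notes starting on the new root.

Transposed root: A-sharp → D-sharp (perfect 5th down). So we spell D-sharp six-nine:
- root: D-sharp
- major 3rd: F-double-sharp
- perfect 5th: A-sharp
- major 6th: B-sharp
- major 9th: E-sharp

D-sharp, F-double-sharp, A-sharp, B-sharp, E-sharp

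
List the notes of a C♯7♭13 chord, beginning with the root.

C# – E# – G# – B – A

C♯7♭13: dominant seventh flat thirteen on C#.
Root: C#
Major 3rd (3rd): E#
Perfect 5th (5th): G#
Minor 7th (7th): B
Minor 13th (13th): A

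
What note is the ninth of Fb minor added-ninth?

G-flat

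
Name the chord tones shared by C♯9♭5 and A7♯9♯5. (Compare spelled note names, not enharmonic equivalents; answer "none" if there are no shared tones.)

C♯ E♯ G

C♯9♭5 = C♯, E♯, G, B, D♯.
A7♯9♯5 = A, C♯, E♯, G, B♯.
Shared: C♯, E♯, G.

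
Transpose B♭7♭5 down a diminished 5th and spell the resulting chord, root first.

Bb down a diminished 5th → E. New chord: E dominant seventh flat five.
Root: E
Major 3rd (3rd): G#
Diminished 5th (5th): Bb
Minor 7th (7th): D

E, G#, Bb, D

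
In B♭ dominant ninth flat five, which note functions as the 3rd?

Root of B♭ dominant ninth flat five = B-flat. The 3rd is a major 3rd: B-flat up a major 3rd → D.

D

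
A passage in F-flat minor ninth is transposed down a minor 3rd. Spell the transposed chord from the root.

D-flat – F-flat – A-flat – C-flat – E-flat

F-flat down a minor 3rd → D-flat. New chord: D-flat minor ninth.
D-flat — root
F-flat — minor 3rd
A-flat — perfect 5th
C-flat — minor 7th
E-flat — major 9th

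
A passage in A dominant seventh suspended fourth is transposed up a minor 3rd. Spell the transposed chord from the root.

C  F  G  B-flat

Transposed root: A → C (minor 3rd up). So we spell C dominant seventh suspended fourth:
- root: C
- perfect 4th: F
- perfect 5th: G
- minor 7th: B-flat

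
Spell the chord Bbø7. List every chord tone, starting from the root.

B♭ – D♭ – F♭ – A♭

Bbø7 is a half-diminished seventh built on B♭.
- root: B♭
- minor 3rd: D♭
- diminished 5th: F♭
- minor 7th: A♭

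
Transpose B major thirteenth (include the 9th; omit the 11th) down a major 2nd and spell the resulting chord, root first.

A, C-sharp, E, G-sharp, B, F-sharp

Transposed root: B → A (major 2nd down). So we spell A major thirteenth:
- root: A
- major 3rd: C-sharp
- perfect 5th: E
- major 7th: G-sharp
- major 9th: B
- major 13th: F-sharp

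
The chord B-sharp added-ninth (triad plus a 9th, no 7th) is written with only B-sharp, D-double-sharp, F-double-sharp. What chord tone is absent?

B-sharp added-ninth = B-sharp, D-double-sharp, F-double-sharp, C-double-sharp. The voicing lacks the 9th (major 9th), C-double-sharp.

C-double-sharp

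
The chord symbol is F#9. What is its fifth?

C#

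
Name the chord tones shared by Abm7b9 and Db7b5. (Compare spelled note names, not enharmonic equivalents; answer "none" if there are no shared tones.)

Abm7b9: Ab Cb Eb Gb Bbb
Db7b5: Db F Abb Cb
Common to both → Cb.

Cb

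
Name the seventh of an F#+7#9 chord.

Root of F#+7#9 = F#. The 7th is a minor 7th: F# up a minor 7th → E.

E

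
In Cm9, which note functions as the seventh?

Bb

Cm9 is built on C; its 7th is a minor 7th above the root.
A seventh above C uses the letter B, and the minor 7th above C is Bb.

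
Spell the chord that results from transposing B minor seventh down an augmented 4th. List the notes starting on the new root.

F – A-flat – C – E-flat

Transposed root: B → F (augmented 4th down). So we spell F minor seventh:
- root: F
- minor 3rd: A-flat
- perfect 5th: C
- minor 7th: E-flat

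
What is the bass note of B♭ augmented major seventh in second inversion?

F♯

B♭ augmented major seventh in root position is B♭–D–F♯–A.
Second inversion places the fifth in the bass, which is F♯.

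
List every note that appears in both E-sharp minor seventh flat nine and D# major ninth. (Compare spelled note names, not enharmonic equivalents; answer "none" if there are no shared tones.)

E-sharp minor seventh flat nine = E-sharp, G-sharp, B-sharp, D-sharp, F-sharp.
D# major ninth = D-sharp, F-double-sharp, A-sharp, C-double-sharp, E-sharp.
Shared: E-sharp, D-sharp.

E-sharp, D-sharp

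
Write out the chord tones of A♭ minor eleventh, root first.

Ab – Cb – Eb – Gb – Bb – Db

Root Ab, quality minor eleventh:
- root: Ab
- minor 3rd: Cb
- perfect 5th: Eb
- minor 7th: Gb
- major 9th: Bb
- perfect 11th: Db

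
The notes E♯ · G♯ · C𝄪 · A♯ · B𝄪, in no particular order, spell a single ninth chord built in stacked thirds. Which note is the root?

A♯

Stacking in thirds gives A♯ – C𝄪 – E♯ – G♯ – B𝄪, so A♯ is the root — A♯ dominant seventh sharp nine.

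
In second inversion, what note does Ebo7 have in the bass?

Ebo7 in root position is Eb–Gb–Bbb–Dbb.
Second inversion places the fifth in the bass, which is Bbb.

Bbb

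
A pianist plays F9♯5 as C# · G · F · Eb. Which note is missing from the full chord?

The full F9♯5 chord is F, A, C#, Eb, G.
Comparing with the voicing, the major 3rd (3rd) — A — is absent.

A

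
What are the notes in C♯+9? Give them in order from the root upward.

Root C#, quality dominant ninth sharp five:
- root: C#
- major 3rd: E#
- augmented 5th: G##
- minor 7th: B
- major 9th: D#

C# E# G## B D#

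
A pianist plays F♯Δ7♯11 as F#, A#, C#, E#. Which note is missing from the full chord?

B#

The full F♯Δ7♯11 chord is F#, A#, C#, E#, B#.
Comparing with the voicing, the augmented 11th (11th) — B# — is absent.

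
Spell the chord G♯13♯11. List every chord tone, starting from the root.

Root G#, quality dominant thirteenth sharp eleven:
G# — root
B# — major 3rd
D# — perfect 5th
F# — minor 7th
A# — major 9th
C## — augmented 11th
E# — major 13th

G# B# D# F# A# C## E#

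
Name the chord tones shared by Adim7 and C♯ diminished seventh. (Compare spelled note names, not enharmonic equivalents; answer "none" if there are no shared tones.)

Adim7: A C Eb Gb
C♯ diminished seventh: C# E G Bb
Common to both → none.

none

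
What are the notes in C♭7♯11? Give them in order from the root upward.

Cb Eb Gb Bbb F

C♭7♯11: dominant seventh sharp eleven on Cb.
- root: Cb
- major 3rd: Eb
- perfect 5th: Gb
- minor 7th: Bbb
- augmented 11th: F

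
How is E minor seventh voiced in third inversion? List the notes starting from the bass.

In root position, E minor seventh is E–G–B–D.
Third inversion puts the seventh (D) in the bass.

D – E – G – B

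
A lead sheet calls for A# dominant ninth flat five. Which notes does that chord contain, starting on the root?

A# dominant ninth flat five: dominant ninth flat five on A-sharp.
Root: A-sharp
Major 3rd (3rd): C-double-sharp
Diminished 5th (5th): E
Minor 7th (7th): G-sharp
Major 9th (9th): B-sharp

A-sharp C-double-sharp E G-sharp B-sharp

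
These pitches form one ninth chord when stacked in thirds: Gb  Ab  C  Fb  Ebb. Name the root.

Fb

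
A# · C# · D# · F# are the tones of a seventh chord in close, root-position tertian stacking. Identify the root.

Arranged so that each adjacent pair is a third by letter name: D# – F# – A# – C#.
The bottom of that stack, D#, is the root (this is D# minor seventh).

D#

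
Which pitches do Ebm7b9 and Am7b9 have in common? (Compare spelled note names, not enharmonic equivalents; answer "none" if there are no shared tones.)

Ebm7b9: E♭ G♭ B♭ D♭ F♭
Am7b9: A C E G B♭
Common to both → B♭.

B♭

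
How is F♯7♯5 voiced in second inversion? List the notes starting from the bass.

C##, E, F#, A#

In root position, F♯7♯5 is F#–A#–C##–E.
Second inversion puts the fifth (C##) in the bass.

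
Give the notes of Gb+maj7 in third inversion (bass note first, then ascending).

F Gb Bb D

In root position, Gb+maj7 is Gb–Bb–D–F.
Third inversion puts the seventh (F) in the bass.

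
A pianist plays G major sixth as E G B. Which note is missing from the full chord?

D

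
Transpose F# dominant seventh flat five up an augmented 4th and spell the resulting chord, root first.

An augmented 4th up from F# is B#, so the new chord is B# dominant seventh flat five.
Root: B#
Major 3rd (3rd): D##
Diminished 5th (5th): F#
Minor 7th (7th): A#

B# D## F# A#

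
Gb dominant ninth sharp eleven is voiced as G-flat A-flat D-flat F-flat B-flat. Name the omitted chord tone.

C

Gb dominant ninth sharp eleven = G-flat, B-flat, D-flat, F-flat, A-flat, C. The voicing lacks the 11th (augmented 11th), C.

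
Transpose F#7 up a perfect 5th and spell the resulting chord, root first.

F♯ up a perfect 5th → C♯. New chord: C♯ dominant seventh.
Root: C♯
Major 3rd (3rd): E♯
Perfect 5th (5th): G♯
Minor 7th (7th): B

C♯, E♯, G♯, B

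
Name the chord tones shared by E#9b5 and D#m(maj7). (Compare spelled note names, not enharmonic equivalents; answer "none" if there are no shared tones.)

E#9b5 = E#, G##, B, D#, F##.
D#m(maj7) = D#, F#, A#, C##.
Shared: D#.

D#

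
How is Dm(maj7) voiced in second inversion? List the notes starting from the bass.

A, C#, D, F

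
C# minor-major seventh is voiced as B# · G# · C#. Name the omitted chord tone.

The full C# minor-major seventh chord is C#, E, G#, B#.
Comparing with the voicing, the minor 3rd (3rd) — E — is absent.

E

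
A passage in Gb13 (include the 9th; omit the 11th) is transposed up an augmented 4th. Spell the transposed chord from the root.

Transposed root: G♭ → C (augmented 4th up). So we spell C dominant thirteenth:
C — root
E — major 3rd
G — perfect 5th
B♭ — minor 7th
D — major 9th
A — major 13th

C, E, G, B♭, D, A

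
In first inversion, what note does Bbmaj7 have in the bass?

D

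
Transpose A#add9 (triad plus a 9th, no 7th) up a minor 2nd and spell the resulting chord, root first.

A minor 2nd up from A# is B, so the new chord is B added-ninth.
- root: B
- major 3rd: D#
- perfect 5th: F#
- major 9th: C#

B, D#, F#, C#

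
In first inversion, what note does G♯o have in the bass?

B

G♯o = G♯–B–D. First inversion → third in the bass = B.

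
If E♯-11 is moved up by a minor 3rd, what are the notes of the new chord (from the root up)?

A minor 3rd up from E# is G#, so the new chord is G# minor eleventh.
- root: G#
- minor 3rd: B
- perfect 5th: D#
- minor 7th: F#
- major 9th: A#
- perfect 11th: C#

G#, B, D#, F#, A#, C#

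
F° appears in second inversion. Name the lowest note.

C♭

F° in root position is F–A♭–C♭.
Second inversion places the fifth in the bass, which is C♭.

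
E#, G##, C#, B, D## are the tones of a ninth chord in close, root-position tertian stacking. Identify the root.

C#

Arranged so that each adjacent pair is a third by letter name: C# – E# – G## – B – D##.
The bottom of that stack, C#, is the root (this is C# dominant seventh sharp nine sharp five).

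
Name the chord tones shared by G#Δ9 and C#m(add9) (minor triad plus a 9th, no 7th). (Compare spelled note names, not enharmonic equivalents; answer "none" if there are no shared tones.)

G#Δ9 = G#, B#, D#, F##, A#.
C#m(add9) = C#, E, G#, D#.
Shared: G#, D#.

G#  D#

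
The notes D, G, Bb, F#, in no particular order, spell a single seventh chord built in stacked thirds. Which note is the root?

G

Arranged so that each adjacent pair is a third by letter name: G – Bb – D – F#.
The bottom of that stack, G, is the root (this is G minor-major seventh).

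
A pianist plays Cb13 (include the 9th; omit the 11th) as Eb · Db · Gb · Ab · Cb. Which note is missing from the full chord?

Bbb

Cb13 = Cb, Eb, Gb, Bbb, Db, Ab. The voicing lacks the 7th (minor 7th), Bbb.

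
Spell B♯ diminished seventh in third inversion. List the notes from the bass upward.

A, B-sharp, D-sharp, F-sharp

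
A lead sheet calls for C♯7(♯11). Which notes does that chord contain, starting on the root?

Root C#, quality dominant seventh sharp eleven:
root → C#
3rd (major 3rd) → E#
5th (perfect 5th) → G#
7th (minor 7th) → B
11th (augmented 11th) → F##

C#, E#, G#, B, F##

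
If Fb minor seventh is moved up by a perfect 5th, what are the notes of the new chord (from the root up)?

C-flat  E-double-flat  G-flat  B-double-flat

F-flat up a perfect 5th → C-flat. New chord: C-flat minor seventh.
- root: C-flat
- minor 3rd: E-double-flat
- perfect 5th: G-flat
- minor 7th: B-double-flat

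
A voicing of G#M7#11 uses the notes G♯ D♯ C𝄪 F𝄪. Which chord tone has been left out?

The full G#M7#11 chord is G♯, B♯, D♯, F𝄪, C𝄪.
Comparing with the voicing, the major 3rd (3rd) — B♯ — is absent.

B♯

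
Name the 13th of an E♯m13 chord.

C##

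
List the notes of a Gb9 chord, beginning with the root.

Gb, Bb, Db, Fb, Ab

Gb9: dominant ninth on Gb.
Gb — root
Bb — major 3rd
Db — perfect 5th
Fb — minor 7th
Ab — major 9th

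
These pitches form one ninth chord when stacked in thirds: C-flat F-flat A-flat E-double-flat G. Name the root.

Arranged so that each adjacent pair is a third by letter name: F-flat – A-flat – C-flat – E-double-flat – G.
The bottom of that stack, F-flat, is the root (this is F-flat dominant seventh sharp nine).

F-flat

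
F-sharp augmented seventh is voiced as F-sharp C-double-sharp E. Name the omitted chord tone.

A-sharp

F-sharp augmented seventh = F-sharp, A-sharp, C-double-sharp, E. The voicing lacks the 3rd (major 3rd), A-sharp.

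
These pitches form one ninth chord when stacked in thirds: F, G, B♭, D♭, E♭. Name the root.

E♭

Stacking in thirds gives E♭ – G – B♭ – D♭ – F, so E♭ is the root — E♭ dominant ninth.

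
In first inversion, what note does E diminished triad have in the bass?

E diminished triad = E–G–Bb. First inversion → third in the bass = G.

G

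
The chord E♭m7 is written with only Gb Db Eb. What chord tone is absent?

Bb

E♭m7 = Eb, Gb, Bb, Db. The voicing lacks the 5th (perfect 5th), Bb.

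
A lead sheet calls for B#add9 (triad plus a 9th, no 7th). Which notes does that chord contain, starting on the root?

B# D## F## C##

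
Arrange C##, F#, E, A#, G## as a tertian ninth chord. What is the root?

Arranged so that each adjacent pair is a third by letter name: F# – A# – C## – E – G##.
The bottom of that stack, F#, is the root (this is F# dominant seventh sharp nine sharp five).

F#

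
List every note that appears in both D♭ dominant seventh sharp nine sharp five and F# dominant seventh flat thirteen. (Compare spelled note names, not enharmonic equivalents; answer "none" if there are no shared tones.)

E

D♭ dominant seventh sharp nine sharp five: D-flat F A C-flat E
F# dominant seventh flat thirteen: F-sharp A-sharp C-sharp E D
Common to both → E.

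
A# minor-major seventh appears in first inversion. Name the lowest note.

C#

A# minor-major seventh in root position is A#–C#–E#–G##.
First inversion places the third in the bass, which is C#.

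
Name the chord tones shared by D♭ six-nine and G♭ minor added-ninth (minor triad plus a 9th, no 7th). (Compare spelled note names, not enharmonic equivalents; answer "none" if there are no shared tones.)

D♭ six-nine: D-flat F A-flat B-flat E-flat
G♭ minor added-ninth: G-flat B-double-flat D-flat A-flat
Common to both → D-flat, A-flat.

D-flat, A-flat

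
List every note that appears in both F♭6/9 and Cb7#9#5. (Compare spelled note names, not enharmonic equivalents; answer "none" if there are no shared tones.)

Cb

F♭6/9: Fb Ab Cb Db Gb
Cb7#9#5: Cb Eb G Bbb D
Common to both → Cb.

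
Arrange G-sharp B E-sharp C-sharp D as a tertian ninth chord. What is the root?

Arranged so that each adjacent pair is a third by letter name: C-sharp – E-sharp – G-sharp – B – D.
The bottom of that stack, C-sharp, is the root (this is C-sharp dominant seventh flat nine).

C-sharp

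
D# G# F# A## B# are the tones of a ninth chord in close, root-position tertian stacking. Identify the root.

Arranged so that each adjacent pair is a third by letter name: G# – B# – D# – F# – A##.
The bottom of that stack, G#, is the root (this is G# dominant seventh sharp nine).

G#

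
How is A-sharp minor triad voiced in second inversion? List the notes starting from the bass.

In root position, A-sharp minor triad is A♯–C♯–E♯.
Second inversion puts the fifth (E♯) in the bass.

E♯ A♯ C♯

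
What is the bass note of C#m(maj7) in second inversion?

G#

C#m(maj7) in root position is C#–E–G#–B#.
Second inversion places the fifth in the bass, which is G#.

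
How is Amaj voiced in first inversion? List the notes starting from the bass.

C♯, E, A

Amaj = A–C♯–E; first inversion → third (C♯) lowest.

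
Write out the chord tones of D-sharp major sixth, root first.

D-sharp major sixth is a major sixth built on D-sharp.
root → D-sharp
3rd (major 3rd) → F-double-sharp
5th (perfect 5th) → A-sharp
6th (major 6th) → B-sharp

D-sharp  F-double-sharp  A-sharp  B-sharp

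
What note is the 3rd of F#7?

F#7 is built on F#; its 3rd is a major 3rd above the root.
A third above F uses the letter A, and the major 3rd above F# is A#.

A#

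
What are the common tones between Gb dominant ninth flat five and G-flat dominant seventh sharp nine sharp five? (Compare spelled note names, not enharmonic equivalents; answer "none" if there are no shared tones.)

G-flat  B-flat  F-flat

Gb dominant ninth flat five = G-flat, B-flat, D-double-flat, F-flat, A-flat.
G-flat dominant seventh sharp nine sharp five = G-flat, B-flat, D, F-flat, A.
Shared: G-flat, B-flat, F-flat.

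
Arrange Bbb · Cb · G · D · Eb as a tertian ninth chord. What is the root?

Stacking in thirds gives Cb – Eb – G – Bbb – D, so Cb is the root — Cb dominant seventh sharp nine sharp five.

Cb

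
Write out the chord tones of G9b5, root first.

G  B  D♭  F  A

G9b5: dominant ninth flat five on G.
G — root
B — major 3rd
D♭ — diminished 5th
F — minor 7th
A — major 9th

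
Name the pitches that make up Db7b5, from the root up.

Db7b5: dominant seventh flat five on D♭.
- root: D♭
- major 3rd: F
- diminished 5th: A𝄫
- minor 7th: C♭

D♭, F, A𝄫, C♭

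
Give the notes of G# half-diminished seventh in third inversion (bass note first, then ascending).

F-sharp – G-sharp – B – D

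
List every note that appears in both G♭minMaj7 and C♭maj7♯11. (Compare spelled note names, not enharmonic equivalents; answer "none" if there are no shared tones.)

G♭minMaj7 = Gb, Bbb, Db, F.
C♭maj7♯11 = Cb, Eb, Gb, Bb, F.
Shared: Gb, F.

Gb, F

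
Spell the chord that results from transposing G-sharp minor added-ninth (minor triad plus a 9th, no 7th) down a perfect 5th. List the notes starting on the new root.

C#, E, G#, D#

G# down a perfect 5th → C#. New chord: C# minor added-ninth.
C# — root
E — minor 3rd
G# — perfect 5th
D# — major 9th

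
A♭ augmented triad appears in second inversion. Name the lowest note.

A♭ augmented triad in root position is Ab–C–E.
Second inversion places the fifth in the bass, which is E.

E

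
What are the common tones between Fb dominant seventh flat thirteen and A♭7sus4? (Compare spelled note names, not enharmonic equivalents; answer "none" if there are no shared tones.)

Ab

Fb dominant seventh flat thirteen: Fb Ab Cb Ebb Dbb
A♭7sus4: Ab Db Eb Gb
Common to both → Ab.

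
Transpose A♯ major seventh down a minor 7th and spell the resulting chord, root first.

A minor 7th down from A-sharp is B-sharp, so the new chord is B-sharp major seventh.
root → B-sharp
3rd (major 3rd) → D-double-sharp
5th (perfect 5th) → F-double-sharp
7th (major 7th) → A-double-sharp

B-sharp, D-double-sharp, F-double-sharp, A-double-sharp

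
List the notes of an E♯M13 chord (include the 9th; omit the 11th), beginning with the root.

E#, G##, B#, D##, F##, C##

Root E#, quality major thirteenth:
Root: E#
Major 3rd (3rd): G##
Perfect 5th (5th): B#
Major 7th (7th): D##
Major 9th (9th): F##
Major 13th (13th): C##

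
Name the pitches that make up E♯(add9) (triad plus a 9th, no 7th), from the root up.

E♯(add9) is an added-ninth built on E#.
E# — root
G## — major 3rd
B# — perfect 5th
F## — major 9th

E#, G##, B#, F##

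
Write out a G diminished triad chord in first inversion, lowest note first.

Bb, Db, G

G diminished triad = G–Bb–Db; first inversion → third (Bb) lowest.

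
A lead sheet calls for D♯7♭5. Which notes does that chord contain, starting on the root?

Root D#, quality dominant seventh flat five:
D# — root
F## — major 3rd
A — diminished 5th
C# — minor 7th

D#, F##, A, C#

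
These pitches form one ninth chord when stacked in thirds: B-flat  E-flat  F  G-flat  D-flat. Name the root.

Stacking in thirds gives E-flat – G-flat – B-flat – D-flat – F, so E-flat is the root — E-flat minor ninth.

E-flat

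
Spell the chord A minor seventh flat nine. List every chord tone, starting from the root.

A minor seventh flat nine is a minor seventh flat nine built on A.
root → A
3rd (minor 3rd) → C
5th (perfect 5th) → E
7th (minor 7th) → G
9th (minor 9th) → B♭

A, C, E, G, B♭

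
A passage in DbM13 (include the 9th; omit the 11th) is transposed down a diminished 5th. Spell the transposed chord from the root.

A diminished 5th down from Db is G, so the new chord is G major thirteenth.
root → G
3rd (major 3rd) → B
5th (perfect 5th) → D
7th (major 7th) → F#
9th (major 9th) → A
13th (major 13th) → E

G, B, D, F#, A, E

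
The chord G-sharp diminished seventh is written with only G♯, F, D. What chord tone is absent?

The full G-sharp diminished seventh chord is G♯, B, D, F.
Comparing with the voicing, the minor 3rd (3rd) — B — is absent.

B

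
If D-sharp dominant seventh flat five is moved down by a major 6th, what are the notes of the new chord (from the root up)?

A major 6th down from D-sharp is F-sharp, so the new chord is F-sharp dominant seventh flat five.
root → F-sharp
3rd (major 3rd) → A-sharp
5th (diminished 5th) → C
7th (minor 7th) → E

F-sharp, A-sharp, C, E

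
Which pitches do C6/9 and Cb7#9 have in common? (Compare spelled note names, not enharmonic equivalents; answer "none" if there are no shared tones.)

D

C6/9 = C, E, G, A, D.
Cb7#9 = Cb, Eb, Gb, Bbb, D.
Shared: D.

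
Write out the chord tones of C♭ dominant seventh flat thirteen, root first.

C♭ dominant seventh flat thirteen: dominant seventh flat thirteen on Cb.
Cb — root
Eb — major 3rd
Gb — perfect 5th
Bbb — minor 7th
Abb — minor 13th

Cb  Eb  Gb  Bbb  Abb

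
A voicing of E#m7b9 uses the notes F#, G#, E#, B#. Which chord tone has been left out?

E#m7b9 = E#, G#, B#, D#, F#. The voicing lacks the 7th (minor 7th), D#.

D#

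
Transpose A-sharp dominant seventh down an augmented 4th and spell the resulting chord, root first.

Transposed root: A-sharp → E (augmented 4th down). So we spell E dominant seventh:
Root: E
Major 3rd (3rd): G-sharp
Perfect 5th (5th): B
Minor 7th (7th): D

E  G-sharp  B  D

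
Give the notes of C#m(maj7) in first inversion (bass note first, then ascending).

E – G# – B# – C#

In root position, C#m(maj7) is C#–E–G#–B#.
First inversion puts the third (E) in the bass.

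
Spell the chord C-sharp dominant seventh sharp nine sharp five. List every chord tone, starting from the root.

C-sharp dominant seventh sharp nine sharp five is a dominant seventh sharp nine sharp five built on C#.
root → C#
3rd (major 3rd) → E#
5th (augmented 5th) → G##
7th (minor 7th) → B
9th (augmented 9th) → D##

C#, E#, G##, B, D##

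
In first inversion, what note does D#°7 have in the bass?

D#°7 = D#–F#–A–C. First inversion → third in the bass = F#.

F#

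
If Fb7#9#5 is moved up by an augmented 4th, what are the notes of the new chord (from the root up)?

B♭  D  F♯  A♭  C♯

An augmented 4th up from F♭ is B♭, so the new chord is B♭ dominant seventh sharp nine sharp five.
- root: B♭
- major 3rd: D
- augmented 5th: F♯
- minor 7th: A♭
- augmented 9th: C♯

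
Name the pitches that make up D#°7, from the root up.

D♯, F♯, A, C

D#°7 is a diminished seventh built on D♯.
root → D♯
3rd (minor 3rd) → F♯
5th (diminished 5th) → A
7th (diminished 7th) → C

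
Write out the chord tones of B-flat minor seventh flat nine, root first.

Bb  Db  F  Ab  Cb

B-flat minor seventh flat nine is a minor seventh flat nine built on Bb.
- root: Bb
- minor 3rd: Db
- perfect 5th: F
- minor 7th: Ab
- minor 9th: Cb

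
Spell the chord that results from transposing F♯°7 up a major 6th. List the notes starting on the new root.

F# up a major 6th → D#. New chord: D# diminished seventh.
Root: D#
Minor 3rd (3rd): F#
Diminished 5th (5th): A
Diminished 7th (7th): C

D# F# A C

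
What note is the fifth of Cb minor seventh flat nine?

G-flat

Root of Cb minor seventh flat nine = C-flat. The 5th is a perfect 5th: C-flat up a perfect 5th → G-flat.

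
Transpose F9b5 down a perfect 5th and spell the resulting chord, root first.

Bb – D – Fb – Ab – C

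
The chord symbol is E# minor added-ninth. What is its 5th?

B-sharp

Root of E# minor added-ninth = E-sharp. The 5th is a perfect 5th: E-sharp up a perfect 5th → B-sharp.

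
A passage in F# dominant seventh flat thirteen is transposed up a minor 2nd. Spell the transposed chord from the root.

A minor 2nd up from F♯ is G, so the new chord is G dominant seventh flat thirteen.
root → G
3rd (major 3rd) → B
5th (perfect 5th) → D
7th (minor 7th) → F
13th (minor 13th) → E♭

G  B  D  F  E♭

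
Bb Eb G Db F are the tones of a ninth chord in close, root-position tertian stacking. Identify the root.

Stacking in thirds gives Eb – G – Bb – Db – F, so Eb is the root — Eb dominant ninth.

Eb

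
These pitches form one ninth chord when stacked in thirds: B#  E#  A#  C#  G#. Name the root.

Stacking in thirds gives A# – C# – E# – G# – B#, so A# is the root — A# minor ninth.

A#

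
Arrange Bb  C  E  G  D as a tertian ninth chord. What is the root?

C

Arranged so that each adjacent pair is a third by letter name: C – E – G – Bb – D.
The bottom of that stack, C, is the root (this is C dominant ninth).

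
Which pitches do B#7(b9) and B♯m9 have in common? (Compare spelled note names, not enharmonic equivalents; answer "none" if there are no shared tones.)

B#, F##, A#

B#7(b9) = B#, D##, F##, A#, C#.
B♯m9 = B#, D#, F##, A#, C##.
Shared: B#, F##, A#.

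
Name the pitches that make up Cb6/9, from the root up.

Cb6/9: six-nine on Cb.
- root: Cb
- major 3rd: Eb
- perfect 5th: Gb
- major 6th: Ab
- major 9th: Db

Cb, Eb, Gb, Ab, Db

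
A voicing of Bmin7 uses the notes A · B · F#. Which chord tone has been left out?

D

The full Bmin7 chord is B, D, F#, A.
Comparing with the voicing, the minor 3rd (3rd) — D — is absent.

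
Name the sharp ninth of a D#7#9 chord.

E##

Root of D#7#9 = D#. The 9th is an augmented 9th: D# up an augmented 9th → E##.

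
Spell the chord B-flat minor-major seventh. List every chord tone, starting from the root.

B-flat – D-flat – F – A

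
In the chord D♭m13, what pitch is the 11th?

D♭m13 is built on D♭; its 11th is a perfect 11th above the root.
A fourth above D uses the letter G, and the perfect 11th above D♭ is G♭.

G♭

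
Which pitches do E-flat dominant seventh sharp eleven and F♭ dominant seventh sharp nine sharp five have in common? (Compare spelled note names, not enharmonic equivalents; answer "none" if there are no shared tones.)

G

E-flat dominant seventh sharp eleven = E-flat, G, B-flat, D-flat, A.
F♭ dominant seventh sharp nine sharp five = F-flat, A-flat, C, E-double-flat, G.
Shared: G.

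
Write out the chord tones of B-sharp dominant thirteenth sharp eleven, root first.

B-sharp dominant thirteenth sharp eleven is a dominant thirteenth sharp eleven built on B-sharp.
root → B-sharp
3rd (major 3rd) → D-double-sharp
5th (perfect 5th) → F-double-sharp
7th (minor 7th) → A-sharp
9th (major 9th) → C-double-sharp
11th (augmented 11th) → E-double-sharp
13th (major 13th) → G-double-sharp

B-sharp – D-double-sharp – F-double-sharp – A-sharp – C-double-sharp – E-double-sharp – G-double-sharp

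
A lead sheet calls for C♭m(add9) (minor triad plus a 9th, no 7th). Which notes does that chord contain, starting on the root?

Root Cb, quality minor added-ninth:
Cb — root
Ebb — minor 3rd
Gb — perfect 5th
Db — major 9th

Cb Ebb Gb Db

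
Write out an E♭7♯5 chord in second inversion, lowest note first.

B Db Eb G

In root position, E♭7♯5 is Eb–G–B–Db.
Second inversion puts the fifth (B) in the bass.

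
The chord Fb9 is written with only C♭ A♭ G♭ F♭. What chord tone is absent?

E𝄫

The full Fb9 chord is F♭, A♭, C♭, E𝄫, G♭.
Comparing with the voicing, the minor 7th (7th) — E𝄫 — is absent.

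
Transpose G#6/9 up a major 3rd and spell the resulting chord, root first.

B#  D##  F##  G##  C##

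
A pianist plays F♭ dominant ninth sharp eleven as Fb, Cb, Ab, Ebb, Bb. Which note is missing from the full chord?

The full F♭ dominant ninth sharp eleven chord is Fb, Ab, Cb, Ebb, Gb, Bb.
Comparing with the voicing, the major 9th (9th) — Gb — is absent.

Gb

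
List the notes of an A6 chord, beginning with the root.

A6: major sixth on A.
A — root
C# — major 3rd
E — perfect 5th
F# — major 6th

A  C#  E  F#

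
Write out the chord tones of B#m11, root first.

B#, D#, F##, A#, C##, E#

B#m11: minor eleventh on B#.
Root: B#
Minor 3rd (3rd): D#
Perfect 5th (5th): F##
Minor 7th (7th): A#
Major 9th (9th): C##
Perfect 11th (11th): E#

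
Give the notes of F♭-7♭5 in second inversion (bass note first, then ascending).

Cbb Ebb Fb Abb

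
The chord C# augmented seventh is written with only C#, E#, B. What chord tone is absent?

G##

The full C# augmented seventh chord is C#, E#, G##, B.
Comparing with the voicing, the augmented 5th (5th) — G## — is absent.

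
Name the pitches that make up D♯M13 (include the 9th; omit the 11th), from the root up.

D♯ F𝄪 A♯ C𝄪 E♯ B♯

Root D♯, quality major thirteenth:
D♯ — root
F𝄪 — major 3rd
A♯ — perfect 5th
C𝄪 — major 7th
E♯ — major 9th
B♯ — major 13th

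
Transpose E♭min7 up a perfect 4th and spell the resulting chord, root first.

Ab Cb Eb Gb

Transposed root: Eb → Ab (perfect 4th up). So we spell Ab minor seventh:
root → Ab
3rd (minor 3rd) → Cb
5th (perfect 5th) → Eb
7th (minor 7th) → Gb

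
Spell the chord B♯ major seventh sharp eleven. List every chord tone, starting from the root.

B# – D## – F## – A## – E##

B♯ major seventh sharp eleven is a major seventh sharp eleven built on B#.
Root: B#
Major 3rd (3rd): D##
Perfect 5th (5th): F##
Major 7th (7th): A##
Augmented 11th (11th): E##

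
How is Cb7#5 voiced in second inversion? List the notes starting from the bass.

G Bbb Cb Eb

In root position, Cb7#5 is Cb–Eb–G–Bbb.
Second inversion puts the fifth (G) in the bass.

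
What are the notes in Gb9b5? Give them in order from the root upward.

Gb, Bb, Dbb, Fb, Ab

Gb9b5 is a dominant ninth flat five built on Gb.
Gb — root
Bb — major 3rd
Dbb — diminished 5th
Fb — minor 7th
Ab — major 9th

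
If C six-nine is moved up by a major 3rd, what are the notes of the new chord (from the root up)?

A major 3rd up from C is E, so the new chord is E six-nine.
E — root
G# — major 3rd
B — perfect 5th
C# — major 6th
F# — major 9th

E, G#, B, C#, F#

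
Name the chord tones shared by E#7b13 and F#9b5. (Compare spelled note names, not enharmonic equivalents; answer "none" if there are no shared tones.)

E#7b13 = E♯, G𝄪, B♯, D♯, C♯.
F#9b5 = F♯, A♯, C, E, G♯.
Shared: none.

none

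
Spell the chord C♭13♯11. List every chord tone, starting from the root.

Cb, Eb, Gb, Bbb, Db, F, Ab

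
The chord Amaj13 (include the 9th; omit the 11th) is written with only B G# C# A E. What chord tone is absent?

F#

The full Amaj13 chord is A, C#, E, G#, B, F#.
Comparing with the voicing, the major 13th (13th) — F# — is absent.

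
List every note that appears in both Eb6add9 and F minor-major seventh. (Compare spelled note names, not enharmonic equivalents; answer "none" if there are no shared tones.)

C F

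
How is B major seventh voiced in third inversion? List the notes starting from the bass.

A-sharp  B  D-sharp  F-sharp

B major seventh = B–D-sharp–F-sharp–A-sharp; third inversion → seventh (A-sharp) lowest.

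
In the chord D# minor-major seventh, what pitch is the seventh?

C##

Root of D# minor-major seventh = D#. The 7th is a major 7th: D# up a major 7th → C##.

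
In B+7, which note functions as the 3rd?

Root of B+7 = B. The 3rd is a major 3rd: B up a major 3rd → D#.

D#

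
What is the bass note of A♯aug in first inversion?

C##

A♯aug = A#–C##–E##. First inversion → third in the bass = C##.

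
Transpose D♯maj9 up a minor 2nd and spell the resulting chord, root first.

E, G#, B, D#, F#

A minor 2nd up from D# is E, so the new chord is E major ninth.
- root: E
- major 3rd: G#
- perfect 5th: B
- major 7th: D#
- major 9th: F#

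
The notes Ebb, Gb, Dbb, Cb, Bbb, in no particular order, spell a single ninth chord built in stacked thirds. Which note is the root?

Arranged so that each adjacent pair is a third by letter name: Cb – Ebb – Gb – Bbb – Dbb.
The bottom of that stack, Cb, is the root (this is Cb minor seventh flat nine).

Cb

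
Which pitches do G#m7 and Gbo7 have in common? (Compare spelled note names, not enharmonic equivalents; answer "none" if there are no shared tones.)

G#m7 = G#, B, D#, F#.
Gbo7 = Gb, Bbb, Dbb, Fbb.
Shared: none.

none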